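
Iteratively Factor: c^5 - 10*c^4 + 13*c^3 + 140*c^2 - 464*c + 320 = (c - 4)*(c^4 - 6*c^3 - 11*c^2 + 96*c - 80) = (c - 4)*(c + 4)*(c^3 - 10*c^2 + 29*c - 20) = (c - 4)^2*(c + 4)*(c^2 - 6*c + 5) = (c - 5)*(c - 4)^2*(c + 4)*(c - 1)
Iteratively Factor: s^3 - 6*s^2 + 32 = (s - 4)*(s^2 - 2*s - 8) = (s - 4)*(s + 2)*(s - 4)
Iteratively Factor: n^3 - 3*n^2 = (n - 3)*(n^2) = n*(n - 3)*(n)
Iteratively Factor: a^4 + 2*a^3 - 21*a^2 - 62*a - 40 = (a + 4)*(a^3 - 2*a^2 - 13*a - 10) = (a + 1)*(a + 4)*(a^2 - 3*a - 10) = (a + 1)*(a + 2)*(a + 4)*(a - 5)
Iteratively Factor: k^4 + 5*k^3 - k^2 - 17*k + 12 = (k - 1)*(k^3 + 6*k^2 + 5*k - 12) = (k - 1)*(k + 4)*(k^2 + 2*k - 3) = (k - 1)*(k + 3)*(k + 4)*(k - 1)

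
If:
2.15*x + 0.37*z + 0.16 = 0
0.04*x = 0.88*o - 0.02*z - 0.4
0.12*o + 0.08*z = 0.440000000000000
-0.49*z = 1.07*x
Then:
No Solution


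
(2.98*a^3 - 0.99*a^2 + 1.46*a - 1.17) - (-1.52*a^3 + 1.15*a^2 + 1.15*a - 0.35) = 4.5*a^3 - 2.14*a^2 + 0.31*a - 0.82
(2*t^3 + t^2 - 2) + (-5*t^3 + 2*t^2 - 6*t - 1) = -3*t^3 + 3*t^2 - 6*t - 3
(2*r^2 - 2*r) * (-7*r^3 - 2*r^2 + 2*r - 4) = -14*r^5 + 10*r^4 + 8*r^3 - 12*r^2 + 8*r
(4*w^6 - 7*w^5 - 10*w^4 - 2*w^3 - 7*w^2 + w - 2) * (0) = 0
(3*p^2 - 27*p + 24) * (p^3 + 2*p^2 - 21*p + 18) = 3*p^5 - 21*p^4 - 93*p^3 + 669*p^2 - 990*p + 432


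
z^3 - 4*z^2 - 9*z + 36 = (z - 4)*(z - 3)*(z + 3)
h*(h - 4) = h^2 - 4*h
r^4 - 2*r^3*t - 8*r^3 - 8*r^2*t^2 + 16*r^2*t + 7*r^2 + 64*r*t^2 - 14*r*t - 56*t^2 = (r - 7)*(r - 1)*(r - 4*t)*(r + 2*t)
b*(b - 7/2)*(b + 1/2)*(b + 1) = b^4 - 2*b^3 - 19*b^2/4 - 7*b/4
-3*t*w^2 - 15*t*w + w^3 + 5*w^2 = w*(-3*t + w)*(w + 5)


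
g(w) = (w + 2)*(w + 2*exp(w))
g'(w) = w + (w + 2)*(2*exp(w) + 1) + 2*exp(w)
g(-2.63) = 1.57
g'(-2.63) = -3.21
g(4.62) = 1374.37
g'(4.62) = 1558.01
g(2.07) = 72.93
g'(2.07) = 86.50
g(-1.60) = -0.48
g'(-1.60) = -0.63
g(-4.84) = 13.70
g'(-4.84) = -7.71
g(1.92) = 61.00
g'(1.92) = 72.96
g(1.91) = 60.28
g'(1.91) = 72.14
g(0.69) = 12.58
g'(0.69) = 18.09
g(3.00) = 215.86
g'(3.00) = 249.03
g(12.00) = 4557302.16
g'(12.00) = 4882669.74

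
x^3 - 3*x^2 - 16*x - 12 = (x - 6)*(x + 1)*(x + 2)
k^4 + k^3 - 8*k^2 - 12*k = k*(k - 3)*(k + 2)^2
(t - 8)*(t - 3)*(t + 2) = t^3 - 9*t^2 + 2*t + 48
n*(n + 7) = n^2 + 7*n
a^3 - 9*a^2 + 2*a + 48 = (a - 8)*(a - 3)*(a + 2)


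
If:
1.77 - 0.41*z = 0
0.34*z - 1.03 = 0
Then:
No Solution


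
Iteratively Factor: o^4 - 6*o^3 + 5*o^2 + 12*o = (o - 3)*(o^3 - 3*o^2 - 4*o) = (o - 4)*(o - 3)*(o^2 + o) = o*(o - 4)*(o - 3)*(o + 1)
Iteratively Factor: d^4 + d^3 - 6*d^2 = (d)*(d^3 + d^2 - 6*d) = d*(d + 3)*(d^2 - 2*d) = d^2*(d + 3)*(d - 2)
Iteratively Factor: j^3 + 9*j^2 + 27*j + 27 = (j + 3)*(j^2 + 6*j + 9) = (j + 3)^2*(j + 3)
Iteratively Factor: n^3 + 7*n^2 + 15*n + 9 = (n + 3)*(n^2 + 4*n + 3) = (n + 1)*(n + 3)*(n + 3)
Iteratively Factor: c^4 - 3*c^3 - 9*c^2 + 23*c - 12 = (c - 1)*(c^3 - 2*c^2 - 11*c + 12) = (c - 4)*(c - 1)*(c^2 + 2*c - 3) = (c - 4)*(c - 1)*(c + 3)*(c - 1)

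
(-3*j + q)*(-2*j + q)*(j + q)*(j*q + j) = 6*j^4*q + 6*j^4 + j^3*q^2 + j^3*q - 4*j^2*q^3 - 4*j^2*q^2 + j*q^4 + j*q^3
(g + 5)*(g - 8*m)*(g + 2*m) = g^3 - 6*g^2*m + 5*g^2 - 16*g*m^2 - 30*g*m - 80*m^2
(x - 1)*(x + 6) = x^2 + 5*x - 6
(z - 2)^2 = z^2 - 4*z + 4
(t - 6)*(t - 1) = t^2 - 7*t + 6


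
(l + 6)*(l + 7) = l^2 + 13*l + 42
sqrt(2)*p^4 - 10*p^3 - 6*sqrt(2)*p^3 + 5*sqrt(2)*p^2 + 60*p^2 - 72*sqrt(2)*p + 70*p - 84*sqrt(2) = (p - 7)*(p - 3*sqrt(2))*(p - 2*sqrt(2))*(sqrt(2)*p + sqrt(2))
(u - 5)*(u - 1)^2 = u^3 - 7*u^2 + 11*u - 5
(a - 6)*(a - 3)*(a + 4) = a^3 - 5*a^2 - 18*a + 72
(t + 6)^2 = t^2 + 12*t + 36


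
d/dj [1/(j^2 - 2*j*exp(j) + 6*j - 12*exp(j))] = 2*(j*exp(j) - j + 7*exp(j) - 3)/(j^2 - 2*j*exp(j) + 6*j - 12*exp(j))^2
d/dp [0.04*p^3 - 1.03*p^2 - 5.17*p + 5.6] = 0.12*p^2 - 2.06*p - 5.17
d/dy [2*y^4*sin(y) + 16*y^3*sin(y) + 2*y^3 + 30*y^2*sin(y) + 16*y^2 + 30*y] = 2*y^4*cos(y) + 8*y^3*sin(y) + 16*y^3*cos(y) + 48*y^2*sin(y) + 30*y^2*cos(y) + 6*y^2 + 60*y*sin(y) + 32*y + 30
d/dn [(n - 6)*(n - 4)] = 2*n - 10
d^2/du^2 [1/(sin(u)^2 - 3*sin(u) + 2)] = (-4*sin(u)^3 + 5*sin(u)^2 + 10*sin(u) - 14)/((sin(u) - 2)^3*(sin(u) - 1)^2)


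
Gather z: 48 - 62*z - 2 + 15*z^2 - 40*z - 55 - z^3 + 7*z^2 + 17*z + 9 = -z^3 + 22*z^2 - 85*z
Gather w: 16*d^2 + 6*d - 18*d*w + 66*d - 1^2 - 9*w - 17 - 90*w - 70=16*d^2 + 72*d + w*(-18*d - 99) - 88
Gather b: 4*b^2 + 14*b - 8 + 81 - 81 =4*b^2 + 14*b - 8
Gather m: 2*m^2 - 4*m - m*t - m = 2*m^2 + m*(-t - 5)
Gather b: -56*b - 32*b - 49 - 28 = -88*b - 77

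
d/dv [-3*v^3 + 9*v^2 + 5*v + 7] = -9*v^2 + 18*v + 5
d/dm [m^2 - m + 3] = 2*m - 1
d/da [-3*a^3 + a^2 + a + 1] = -9*a^2 + 2*a + 1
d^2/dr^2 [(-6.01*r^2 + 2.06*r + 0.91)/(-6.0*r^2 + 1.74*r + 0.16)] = (-2.27373675443232e-13*r^4 - 22.8311999999996*r^3 - 161.9424*r^2 + 45.1368*r - 5.802712)/(216.0*r^6 - 187.92*r^5 + 37.2168*r^4 + 4.754376*r^3 - 0.992448*r^2 - 0.133632*r - 0.004096)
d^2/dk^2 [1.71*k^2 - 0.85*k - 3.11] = 3.42000000000000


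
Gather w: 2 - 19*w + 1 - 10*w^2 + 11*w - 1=-10*w^2 - 8*w + 2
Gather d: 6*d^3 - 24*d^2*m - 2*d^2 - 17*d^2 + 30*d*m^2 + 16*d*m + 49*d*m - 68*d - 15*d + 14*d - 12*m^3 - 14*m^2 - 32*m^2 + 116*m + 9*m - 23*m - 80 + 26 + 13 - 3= 6*d^3 + d^2*(-24*m - 19) + d*(30*m^2 + 65*m - 69) - 12*m^3 - 46*m^2 + 102*m - 44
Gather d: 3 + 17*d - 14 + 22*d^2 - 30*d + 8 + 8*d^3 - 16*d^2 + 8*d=8*d^3 + 6*d^2 - 5*d - 3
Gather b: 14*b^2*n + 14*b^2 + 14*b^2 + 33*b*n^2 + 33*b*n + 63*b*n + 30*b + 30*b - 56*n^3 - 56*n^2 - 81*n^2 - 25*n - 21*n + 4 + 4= b^2*(14*n + 28) + b*(33*n^2 + 96*n + 60) - 56*n^3 - 137*n^2 - 46*n + 8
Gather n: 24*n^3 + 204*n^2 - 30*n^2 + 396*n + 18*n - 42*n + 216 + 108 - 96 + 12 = 24*n^3 + 174*n^2 + 372*n + 240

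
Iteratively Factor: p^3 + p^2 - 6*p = (p - 2)*(p^2 + 3*p) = p*(p - 2)*(p + 3)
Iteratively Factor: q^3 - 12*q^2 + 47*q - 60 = (q - 4)*(q^2 - 8*q + 15) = (q - 4)*(q - 3)*(q - 5)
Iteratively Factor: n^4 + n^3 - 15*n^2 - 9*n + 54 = (n + 3)*(n^3 - 2*n^2 - 9*n + 18) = (n - 3)*(n + 3)*(n^2 + n - 6) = (n - 3)*(n + 3)^2*(n - 2)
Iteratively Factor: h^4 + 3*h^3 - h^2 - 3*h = (h + 3)*(h^3 - h) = h*(h + 3)*(h^2 - 1) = h*(h + 1)*(h + 3)*(h - 1)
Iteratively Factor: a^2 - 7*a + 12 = (a - 4)*(a - 3)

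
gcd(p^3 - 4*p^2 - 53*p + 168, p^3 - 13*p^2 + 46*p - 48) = p^2 - 11*p + 24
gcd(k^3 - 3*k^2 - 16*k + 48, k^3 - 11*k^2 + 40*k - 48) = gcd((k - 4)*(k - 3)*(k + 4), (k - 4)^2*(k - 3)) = k^2 - 7*k + 12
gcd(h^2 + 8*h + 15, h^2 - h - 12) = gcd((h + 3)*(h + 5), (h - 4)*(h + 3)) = h + 3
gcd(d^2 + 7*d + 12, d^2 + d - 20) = 1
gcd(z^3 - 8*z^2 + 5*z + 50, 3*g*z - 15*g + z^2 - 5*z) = z - 5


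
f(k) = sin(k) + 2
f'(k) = cos(k)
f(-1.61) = 1.00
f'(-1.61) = -0.04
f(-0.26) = 1.74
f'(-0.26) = 0.97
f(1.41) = 2.99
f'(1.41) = 0.16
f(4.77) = 1.00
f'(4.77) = 0.06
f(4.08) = 1.19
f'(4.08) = -0.59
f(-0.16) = 1.84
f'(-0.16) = 0.99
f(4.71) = 1.00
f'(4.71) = -0.00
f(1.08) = 2.88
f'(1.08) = 0.47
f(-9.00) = 1.59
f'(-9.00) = -0.91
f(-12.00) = 2.54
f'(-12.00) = 0.84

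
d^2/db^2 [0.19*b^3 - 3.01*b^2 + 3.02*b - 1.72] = 1.14*b - 6.02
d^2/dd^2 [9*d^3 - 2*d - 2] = 54*d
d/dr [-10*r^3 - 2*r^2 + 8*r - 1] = -30*r^2 - 4*r + 8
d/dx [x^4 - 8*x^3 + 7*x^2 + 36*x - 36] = 4*x^3 - 24*x^2 + 14*x + 36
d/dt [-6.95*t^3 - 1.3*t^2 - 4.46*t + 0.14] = -20.85*t^2 - 2.6*t - 4.46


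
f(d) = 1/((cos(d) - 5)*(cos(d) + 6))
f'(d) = sin(d)/((cos(d) - 5)*(cos(d) + 6)^2) + sin(d)/((cos(d) - 5)^2*(cos(d) + 6))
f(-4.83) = -0.03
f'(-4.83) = 0.00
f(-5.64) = -0.04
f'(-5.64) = 0.00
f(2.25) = -0.03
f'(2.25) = -0.00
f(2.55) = -0.03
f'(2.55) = -0.00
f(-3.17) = -0.03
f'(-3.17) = -0.00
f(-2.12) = -0.03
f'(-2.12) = 0.00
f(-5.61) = -0.03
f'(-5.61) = 0.00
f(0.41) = -0.04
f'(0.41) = 0.00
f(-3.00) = -0.03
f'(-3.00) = 0.00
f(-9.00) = -0.03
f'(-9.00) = 0.00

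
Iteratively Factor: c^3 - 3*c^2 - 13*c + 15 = (c + 3)*(c^2 - 6*c + 5) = (c - 1)*(c + 3)*(c - 5)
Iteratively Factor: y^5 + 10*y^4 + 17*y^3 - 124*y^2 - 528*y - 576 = (y + 4)*(y^4 + 6*y^3 - 7*y^2 - 96*y - 144) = (y + 3)*(y + 4)*(y^3 + 3*y^2 - 16*y - 48) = (y + 3)^2*(y + 4)*(y^2 - 16) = (y - 4)*(y + 3)^2*(y + 4)*(y + 4)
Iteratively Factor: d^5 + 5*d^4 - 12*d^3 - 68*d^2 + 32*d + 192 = (d - 3)*(d^4 + 8*d^3 + 12*d^2 - 32*d - 64) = (d - 3)*(d - 2)*(d^3 + 10*d^2 + 32*d + 32) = (d - 3)*(d - 2)*(d + 2)*(d^2 + 8*d + 16) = (d - 3)*(d - 2)*(d + 2)*(d + 4)*(d + 4)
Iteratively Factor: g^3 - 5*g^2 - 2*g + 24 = (g - 4)*(g^2 - g - 6) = (g - 4)*(g + 2)*(g - 3)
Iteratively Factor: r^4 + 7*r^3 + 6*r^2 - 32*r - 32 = (r + 4)*(r^3 + 3*r^2 - 6*r - 8) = (r + 1)*(r + 4)*(r^2 + 2*r - 8) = (r + 1)*(r + 4)^2*(r - 2)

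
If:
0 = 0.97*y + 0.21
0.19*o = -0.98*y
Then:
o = 1.12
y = -0.22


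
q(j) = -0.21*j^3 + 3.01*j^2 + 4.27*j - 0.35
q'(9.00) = 7.42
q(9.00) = 128.80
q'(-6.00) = -54.53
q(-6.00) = 127.75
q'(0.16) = 5.22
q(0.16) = 0.41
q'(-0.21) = 2.98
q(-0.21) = -1.11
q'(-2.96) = -19.07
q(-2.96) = 18.83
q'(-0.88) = -1.52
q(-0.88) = -1.63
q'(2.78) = 16.14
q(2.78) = 30.27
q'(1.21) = 10.63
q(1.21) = 8.85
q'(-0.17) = 3.23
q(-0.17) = -0.99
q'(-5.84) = -52.37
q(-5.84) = 119.20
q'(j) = -0.63*j^2 + 6.02*j + 4.27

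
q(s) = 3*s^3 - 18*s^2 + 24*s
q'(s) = 9*s^2 - 36*s + 24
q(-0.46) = -15.14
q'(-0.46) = 42.46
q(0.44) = 7.33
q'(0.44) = 9.90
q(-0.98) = -43.63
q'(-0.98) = 67.92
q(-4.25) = -657.42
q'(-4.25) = 339.56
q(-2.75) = -264.52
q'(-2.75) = 191.06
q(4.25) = 7.17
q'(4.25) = 33.56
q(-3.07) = -330.13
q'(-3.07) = 219.34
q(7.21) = 361.74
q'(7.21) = 232.30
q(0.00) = 0.00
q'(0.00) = 24.00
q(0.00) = 0.00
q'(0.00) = 24.00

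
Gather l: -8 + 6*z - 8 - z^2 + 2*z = -z^2 + 8*z - 16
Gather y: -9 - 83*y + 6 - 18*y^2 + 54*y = -18*y^2 - 29*y - 3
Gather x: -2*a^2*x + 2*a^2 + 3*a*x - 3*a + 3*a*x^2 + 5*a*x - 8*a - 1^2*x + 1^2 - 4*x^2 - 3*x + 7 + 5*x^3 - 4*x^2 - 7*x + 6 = 2*a^2 - 11*a + 5*x^3 + x^2*(3*a - 8) + x*(-2*a^2 + 8*a - 11) + 14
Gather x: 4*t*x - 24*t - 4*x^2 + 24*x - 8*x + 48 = -24*t - 4*x^2 + x*(4*t + 16) + 48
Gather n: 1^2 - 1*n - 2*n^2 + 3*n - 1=-2*n^2 + 2*n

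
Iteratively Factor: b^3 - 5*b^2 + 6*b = (b)*(b^2 - 5*b + 6) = b*(b - 3)*(b - 2)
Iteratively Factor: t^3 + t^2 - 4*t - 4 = (t - 2)*(t^2 + 3*t + 2) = (t - 2)*(t + 2)*(t + 1)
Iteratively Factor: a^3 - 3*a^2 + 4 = (a + 1)*(a^2 - 4*a + 4) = (a - 2)*(a + 1)*(a - 2)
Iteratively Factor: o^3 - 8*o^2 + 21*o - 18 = (o - 2)*(o^2 - 6*o + 9) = (o - 3)*(o - 2)*(o - 3)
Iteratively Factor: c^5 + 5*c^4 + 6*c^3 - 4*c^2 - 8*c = (c + 2)*(c^4 + 3*c^3 - 4*c) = (c - 1)*(c + 2)*(c^3 + 4*c^2 + 4*c) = c*(c - 1)*(c + 2)*(c^2 + 4*c + 4) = c*(c - 1)*(c + 2)^2*(c + 2)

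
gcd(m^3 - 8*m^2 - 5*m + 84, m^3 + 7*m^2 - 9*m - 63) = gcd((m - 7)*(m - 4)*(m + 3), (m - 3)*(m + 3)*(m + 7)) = m + 3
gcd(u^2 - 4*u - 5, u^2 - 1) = u + 1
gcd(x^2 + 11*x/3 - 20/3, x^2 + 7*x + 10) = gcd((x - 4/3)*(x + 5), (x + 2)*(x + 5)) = x + 5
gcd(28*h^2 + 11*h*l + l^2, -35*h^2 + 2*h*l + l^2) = 7*h + l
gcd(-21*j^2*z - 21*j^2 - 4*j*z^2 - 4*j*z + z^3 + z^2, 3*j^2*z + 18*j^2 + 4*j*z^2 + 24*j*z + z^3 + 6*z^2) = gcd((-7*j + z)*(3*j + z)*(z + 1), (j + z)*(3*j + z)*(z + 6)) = 3*j + z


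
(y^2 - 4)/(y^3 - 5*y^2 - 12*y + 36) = (y + 2)/(y^2 - 3*y - 18)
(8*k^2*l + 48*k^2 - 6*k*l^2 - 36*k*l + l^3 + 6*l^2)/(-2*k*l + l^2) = -4*k - 24*k/l + l + 6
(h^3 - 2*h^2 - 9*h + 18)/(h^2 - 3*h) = h + 1 - 6/h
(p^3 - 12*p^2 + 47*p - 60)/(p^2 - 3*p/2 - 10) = 2*(p^2 - 8*p + 15)/(2*p + 5)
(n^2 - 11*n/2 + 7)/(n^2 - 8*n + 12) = (n - 7/2)/(n - 6)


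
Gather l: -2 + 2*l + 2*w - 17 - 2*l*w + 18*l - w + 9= l*(20 - 2*w) + w - 10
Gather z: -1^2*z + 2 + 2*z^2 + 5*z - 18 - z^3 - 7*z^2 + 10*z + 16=-z^3 - 5*z^2 + 14*z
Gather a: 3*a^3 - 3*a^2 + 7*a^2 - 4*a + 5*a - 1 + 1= 3*a^3 + 4*a^2 + a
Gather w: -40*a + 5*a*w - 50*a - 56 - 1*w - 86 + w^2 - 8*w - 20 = -90*a + w^2 + w*(5*a - 9) - 162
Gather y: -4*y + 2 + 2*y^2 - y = 2*y^2 - 5*y + 2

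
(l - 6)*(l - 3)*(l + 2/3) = l^3 - 25*l^2/3 + 12*l + 12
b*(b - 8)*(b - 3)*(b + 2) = b^4 - 9*b^3 + 2*b^2 + 48*b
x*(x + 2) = x^2 + 2*x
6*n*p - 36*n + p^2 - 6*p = (6*n + p)*(p - 6)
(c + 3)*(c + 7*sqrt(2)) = c^2 + 3*c + 7*sqrt(2)*c + 21*sqrt(2)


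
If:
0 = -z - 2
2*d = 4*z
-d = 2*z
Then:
No Solution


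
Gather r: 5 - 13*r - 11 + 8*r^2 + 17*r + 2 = 8*r^2 + 4*r - 4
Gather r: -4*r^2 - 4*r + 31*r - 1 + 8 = -4*r^2 + 27*r + 7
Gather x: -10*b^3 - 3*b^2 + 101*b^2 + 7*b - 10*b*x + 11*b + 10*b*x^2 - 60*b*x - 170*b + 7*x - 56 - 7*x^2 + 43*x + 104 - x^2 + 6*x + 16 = -10*b^3 + 98*b^2 - 152*b + x^2*(10*b - 8) + x*(56 - 70*b) + 64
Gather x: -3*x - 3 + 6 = 3 - 3*x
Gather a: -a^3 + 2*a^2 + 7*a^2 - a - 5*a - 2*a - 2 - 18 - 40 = -a^3 + 9*a^2 - 8*a - 60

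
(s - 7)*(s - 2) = s^2 - 9*s + 14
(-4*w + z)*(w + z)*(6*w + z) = -24*w^3 - 22*w^2*z + 3*w*z^2 + z^3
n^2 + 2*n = n*(n + 2)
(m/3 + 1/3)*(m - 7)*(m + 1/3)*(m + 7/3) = m^4/3 - 10*m^3/9 - 200*m^2/27 - 70*m/9 - 49/27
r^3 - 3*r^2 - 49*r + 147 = (r - 7)*(r - 3)*(r + 7)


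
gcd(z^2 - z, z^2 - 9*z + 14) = 1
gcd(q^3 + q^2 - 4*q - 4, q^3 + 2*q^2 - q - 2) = q^2 + 3*q + 2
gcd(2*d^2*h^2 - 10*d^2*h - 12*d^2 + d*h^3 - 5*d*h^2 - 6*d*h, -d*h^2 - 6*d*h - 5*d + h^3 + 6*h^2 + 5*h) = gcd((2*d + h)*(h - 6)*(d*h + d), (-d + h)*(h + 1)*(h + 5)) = h + 1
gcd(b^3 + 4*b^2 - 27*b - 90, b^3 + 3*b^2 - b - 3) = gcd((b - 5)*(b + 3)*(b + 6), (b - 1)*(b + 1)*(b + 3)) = b + 3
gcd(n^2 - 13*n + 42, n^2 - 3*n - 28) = n - 7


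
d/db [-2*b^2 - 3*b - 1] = -4*b - 3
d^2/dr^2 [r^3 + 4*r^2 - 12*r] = 6*r + 8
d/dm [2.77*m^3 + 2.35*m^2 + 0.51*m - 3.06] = 8.31*m^2 + 4.7*m + 0.51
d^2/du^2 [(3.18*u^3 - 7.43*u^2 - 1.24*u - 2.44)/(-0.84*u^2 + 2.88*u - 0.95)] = (-3.5527136788005e-15*u^5 + 1.4210854715202e-14*u^4 - 9.97790400000002*u^3 + 26.958024*u^2 - 58.573908*u + 56.778862)/(0.592704*u^6 - 6.096384*u^5 + 22.912848*u^4 - 37.677312*u^3 + 25.91334*u^2 - 7.7976*u + 0.857375)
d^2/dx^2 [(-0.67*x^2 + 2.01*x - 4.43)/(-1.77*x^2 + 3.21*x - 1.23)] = (-4.98078*x^3 + 74.52054*x^2 - 124.76376*x + 58.16034)/(5.545233*x^6 - 30.169827*x^5 + 66.275172*x^4 - 75.007107*x^3 + 46.055628*x^2 - 14.569227*x + 1.860867)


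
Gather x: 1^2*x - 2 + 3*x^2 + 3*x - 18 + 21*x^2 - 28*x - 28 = 24*x^2 - 24*x - 48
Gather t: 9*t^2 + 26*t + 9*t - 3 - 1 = 9*t^2 + 35*t - 4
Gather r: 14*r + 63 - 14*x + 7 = 14*r - 14*x + 70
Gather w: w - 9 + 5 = w - 4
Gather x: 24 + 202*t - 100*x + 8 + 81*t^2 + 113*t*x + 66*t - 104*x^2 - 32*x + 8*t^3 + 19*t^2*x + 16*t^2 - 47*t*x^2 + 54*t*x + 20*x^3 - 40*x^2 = 8*t^3 + 97*t^2 + 268*t + 20*x^3 + x^2*(-47*t - 144) + x*(19*t^2 + 167*t - 132) + 32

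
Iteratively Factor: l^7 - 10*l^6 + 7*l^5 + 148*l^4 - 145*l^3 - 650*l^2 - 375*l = (l - 5)*(l^6 - 5*l^5 - 18*l^4 + 58*l^3 + 145*l^2 + 75*l) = (l - 5)*(l + 3)*(l^5 - 8*l^4 + 6*l^3 + 40*l^2 + 25*l) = (l - 5)*(l + 1)*(l + 3)*(l^4 - 9*l^3 + 15*l^2 + 25*l) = (l - 5)^2*(l + 1)*(l + 3)*(l^3 - 4*l^2 - 5*l) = (l - 5)^2*(l + 1)^2*(l + 3)*(l^2 - 5*l) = l*(l - 5)^2*(l + 1)^2*(l + 3)*(l - 5)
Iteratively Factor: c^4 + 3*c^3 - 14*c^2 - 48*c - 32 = (c + 1)*(c^3 + 2*c^2 - 16*c - 32) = (c - 4)*(c + 1)*(c^2 + 6*c + 8) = (c - 4)*(c + 1)*(c + 2)*(c + 4)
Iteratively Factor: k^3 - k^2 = (k - 1)*(k^2) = k*(k - 1)*(k)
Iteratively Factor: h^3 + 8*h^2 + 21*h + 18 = (h + 3)*(h^2 + 5*h + 6) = (h + 3)^2*(h + 2)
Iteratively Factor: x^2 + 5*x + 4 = (x + 4)*(x + 1)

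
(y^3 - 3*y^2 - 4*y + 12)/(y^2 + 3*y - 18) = (y^2 - 4)/(y + 6)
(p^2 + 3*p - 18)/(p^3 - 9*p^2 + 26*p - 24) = (p + 6)/(p^2 - 6*p + 8)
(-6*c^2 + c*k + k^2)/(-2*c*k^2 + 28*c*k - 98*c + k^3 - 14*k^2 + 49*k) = (3*c + k)/(k^2 - 14*k + 49)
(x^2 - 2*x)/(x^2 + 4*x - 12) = x/(x + 6)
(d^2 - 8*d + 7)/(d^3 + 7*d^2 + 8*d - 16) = (d - 7)/(d^2 + 8*d + 16)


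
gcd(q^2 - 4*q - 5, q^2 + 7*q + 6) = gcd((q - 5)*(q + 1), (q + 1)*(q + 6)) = q + 1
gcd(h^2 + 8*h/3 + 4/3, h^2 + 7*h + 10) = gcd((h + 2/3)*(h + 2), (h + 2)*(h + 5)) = h + 2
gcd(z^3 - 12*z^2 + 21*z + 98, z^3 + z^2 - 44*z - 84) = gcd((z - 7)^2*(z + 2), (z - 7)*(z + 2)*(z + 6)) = z^2 - 5*z - 14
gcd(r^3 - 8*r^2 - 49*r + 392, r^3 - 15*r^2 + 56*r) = r^2 - 15*r + 56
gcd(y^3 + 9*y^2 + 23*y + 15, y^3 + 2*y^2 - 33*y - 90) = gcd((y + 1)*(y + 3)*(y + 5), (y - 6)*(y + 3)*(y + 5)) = y^2 + 8*y + 15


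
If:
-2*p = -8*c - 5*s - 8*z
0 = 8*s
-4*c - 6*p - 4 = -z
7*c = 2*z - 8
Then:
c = -192/217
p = 16/217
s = 0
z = 28/31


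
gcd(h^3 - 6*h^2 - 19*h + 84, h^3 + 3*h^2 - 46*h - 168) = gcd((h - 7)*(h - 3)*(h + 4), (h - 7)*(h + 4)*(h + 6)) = h^2 - 3*h - 28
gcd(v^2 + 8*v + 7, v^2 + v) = v + 1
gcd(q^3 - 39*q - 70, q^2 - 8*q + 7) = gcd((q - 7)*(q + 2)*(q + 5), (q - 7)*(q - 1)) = q - 7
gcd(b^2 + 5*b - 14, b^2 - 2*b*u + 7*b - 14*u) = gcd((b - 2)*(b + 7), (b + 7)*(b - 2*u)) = b + 7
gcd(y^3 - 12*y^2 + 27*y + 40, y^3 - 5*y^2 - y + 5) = y^2 - 4*y - 5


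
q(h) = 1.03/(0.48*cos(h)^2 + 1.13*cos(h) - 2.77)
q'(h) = 1.03*(0.96*sin(h)*cos(h) + 1.13*sin(h))/(0.48*cos(h)^2 + 1.13*cos(h) - 2.77)^2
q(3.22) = -0.30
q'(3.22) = -0.00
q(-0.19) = -0.86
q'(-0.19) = -0.28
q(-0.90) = -0.55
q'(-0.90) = -0.39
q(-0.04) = -0.89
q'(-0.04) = -0.06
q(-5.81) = -0.74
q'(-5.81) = 0.49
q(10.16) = -0.31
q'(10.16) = -0.03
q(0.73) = -0.62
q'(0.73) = 0.46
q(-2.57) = -0.30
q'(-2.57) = -0.02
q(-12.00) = -0.70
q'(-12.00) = 0.49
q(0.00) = -0.89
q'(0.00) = 0.00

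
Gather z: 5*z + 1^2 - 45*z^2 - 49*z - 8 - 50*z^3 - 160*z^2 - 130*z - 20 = -50*z^3 - 205*z^2 - 174*z - 27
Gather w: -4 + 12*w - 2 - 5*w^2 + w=-5*w^2 + 13*w - 6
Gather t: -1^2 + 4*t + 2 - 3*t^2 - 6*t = -3*t^2 - 2*t + 1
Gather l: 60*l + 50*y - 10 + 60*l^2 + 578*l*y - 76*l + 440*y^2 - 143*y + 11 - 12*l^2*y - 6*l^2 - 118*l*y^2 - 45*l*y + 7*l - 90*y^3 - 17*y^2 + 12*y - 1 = l^2*(54 - 12*y) + l*(-118*y^2 + 533*y - 9) - 90*y^3 + 423*y^2 - 81*y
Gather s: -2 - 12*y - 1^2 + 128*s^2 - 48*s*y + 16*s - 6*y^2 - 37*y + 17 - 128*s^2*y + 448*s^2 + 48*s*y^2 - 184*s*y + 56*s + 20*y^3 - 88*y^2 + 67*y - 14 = s^2*(576 - 128*y) + s*(48*y^2 - 232*y + 72) + 20*y^3 - 94*y^2 + 18*y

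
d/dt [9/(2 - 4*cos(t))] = -9*sin(t)/(2*cos(t) - 1)^2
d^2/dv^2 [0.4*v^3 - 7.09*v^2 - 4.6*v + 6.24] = 2.4*v - 14.18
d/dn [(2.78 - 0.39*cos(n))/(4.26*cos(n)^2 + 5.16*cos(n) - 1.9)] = (-1.6614*cos(n)^2 + 23.6856*cos(n) + 13.6038)*sin(n)/(18.1476*cos(n)^4 + 43.9632*cos(n)^3 + 10.4376*cos(n)^2 - 19.608*cos(n) + 3.61)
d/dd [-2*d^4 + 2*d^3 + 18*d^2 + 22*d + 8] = -8*d^3 + 6*d^2 + 36*d + 22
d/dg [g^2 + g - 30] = 2*g + 1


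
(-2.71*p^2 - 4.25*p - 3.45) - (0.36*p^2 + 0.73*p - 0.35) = -3.07*p^2 - 4.98*p - 3.1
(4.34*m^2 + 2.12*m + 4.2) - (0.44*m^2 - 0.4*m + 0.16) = 3.9*m^2 + 2.52*m + 4.04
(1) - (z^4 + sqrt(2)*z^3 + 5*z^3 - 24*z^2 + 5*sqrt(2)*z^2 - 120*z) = -z^4 - 5*z^3 - sqrt(2)*z^3 - 5*sqrt(2)*z^2 + 24*z^2 + 120*z + 1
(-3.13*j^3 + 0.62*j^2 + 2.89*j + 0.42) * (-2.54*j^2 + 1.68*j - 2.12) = 7.9502*j^5 - 6.8332*j^4 + 0.3366*j^3 + 2.474*j^2 - 5.4212*j - 0.8904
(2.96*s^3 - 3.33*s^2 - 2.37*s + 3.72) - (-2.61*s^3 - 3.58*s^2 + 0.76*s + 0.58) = 5.57*s^3 + 0.25*s^2 - 3.13*s + 3.14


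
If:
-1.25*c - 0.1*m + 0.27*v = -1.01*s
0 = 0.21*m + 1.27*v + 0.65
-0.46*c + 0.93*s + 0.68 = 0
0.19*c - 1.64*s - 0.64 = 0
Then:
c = 0.90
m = -10.73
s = -0.29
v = 1.26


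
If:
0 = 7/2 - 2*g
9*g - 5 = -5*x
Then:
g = 7/4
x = -43/20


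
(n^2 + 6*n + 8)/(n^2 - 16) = (n + 2)/(n - 4)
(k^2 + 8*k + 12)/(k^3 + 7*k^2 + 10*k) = (k + 6)/(k*(k + 5))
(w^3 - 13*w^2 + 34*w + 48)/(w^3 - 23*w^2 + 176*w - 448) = (w^2 - 5*w - 6)/(w^2 - 15*w + 56)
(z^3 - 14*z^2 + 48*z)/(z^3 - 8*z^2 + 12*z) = (z - 8)/(z - 2)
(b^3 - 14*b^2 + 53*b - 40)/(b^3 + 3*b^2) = (b^3 - 14*b^2 + 53*b - 40)/(b^2*(b + 3))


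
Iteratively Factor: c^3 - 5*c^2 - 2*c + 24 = (c - 3)*(c^2 - 2*c - 8) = (c - 3)*(c + 2)*(c - 4)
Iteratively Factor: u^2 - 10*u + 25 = (u - 5)*(u - 5)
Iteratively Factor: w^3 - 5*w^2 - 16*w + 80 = (w - 4)*(w^2 - w - 20) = (w - 4)*(w + 4)*(w - 5)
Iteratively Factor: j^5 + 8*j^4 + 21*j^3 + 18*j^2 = (j + 2)*(j^4 + 6*j^3 + 9*j^2) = (j + 2)*(j + 3)*(j^3 + 3*j^2) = j*(j + 2)*(j + 3)*(j^2 + 3*j) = j^2*(j + 2)*(j + 3)*(j + 3)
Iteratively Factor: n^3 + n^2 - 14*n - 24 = (n + 3)*(n^2 - 2*n - 8) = (n + 2)*(n + 3)*(n - 4)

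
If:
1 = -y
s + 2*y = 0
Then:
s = 2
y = -1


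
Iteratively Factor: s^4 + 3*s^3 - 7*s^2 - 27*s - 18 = (s + 3)*(s^3 - 7*s - 6) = (s - 3)*(s + 3)*(s^2 + 3*s + 2) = (s - 3)*(s + 1)*(s + 3)*(s + 2)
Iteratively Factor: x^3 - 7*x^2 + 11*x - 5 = (x - 5)*(x^2 - 2*x + 1) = (x - 5)*(x - 1)*(x - 1)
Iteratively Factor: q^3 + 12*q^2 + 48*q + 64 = (q + 4)*(q^2 + 8*q + 16) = (q + 4)^2*(q + 4)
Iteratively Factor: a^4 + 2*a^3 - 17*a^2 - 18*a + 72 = (a + 4)*(a^3 - 2*a^2 - 9*a + 18) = (a - 3)*(a + 4)*(a^2 + a - 6) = (a - 3)*(a - 2)*(a + 4)*(a + 3)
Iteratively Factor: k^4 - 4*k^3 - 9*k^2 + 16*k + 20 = (k - 5)*(k^3 + k^2 - 4*k - 4) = (k - 5)*(k - 2)*(k^2 + 3*k + 2) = (k - 5)*(k - 2)*(k + 1)*(k + 2)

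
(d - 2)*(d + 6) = d^2 + 4*d - 12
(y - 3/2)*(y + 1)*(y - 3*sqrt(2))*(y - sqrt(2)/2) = y^4 - 7*sqrt(2)*y^3/2 - y^3/2 + 3*y^2/2 + 7*sqrt(2)*y^2/4 - 3*y/2 + 21*sqrt(2)*y/4 - 9/2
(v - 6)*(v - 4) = v^2 - 10*v + 24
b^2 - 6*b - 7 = (b - 7)*(b + 1)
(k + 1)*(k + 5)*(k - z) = k^3 - k^2*z + 6*k^2 - 6*k*z + 5*k - 5*z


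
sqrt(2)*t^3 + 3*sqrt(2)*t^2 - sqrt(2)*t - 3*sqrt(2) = (t - 1)*(t + 3)*(sqrt(2)*t + sqrt(2))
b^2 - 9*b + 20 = (b - 5)*(b - 4)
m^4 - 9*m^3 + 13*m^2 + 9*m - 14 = (m - 7)*(m - 2)*(m - 1)*(m + 1)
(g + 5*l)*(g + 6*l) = g^2 + 11*g*l + 30*l^2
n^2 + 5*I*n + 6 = (n - I)*(n + 6*I)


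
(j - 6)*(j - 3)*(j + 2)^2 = j^4 - 5*j^3 - 14*j^2 + 36*j + 72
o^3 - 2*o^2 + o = o*(o - 1)^2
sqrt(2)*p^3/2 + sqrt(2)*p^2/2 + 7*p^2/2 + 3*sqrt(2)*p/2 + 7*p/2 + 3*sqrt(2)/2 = (p + 1)*(p + 3*sqrt(2))*(sqrt(2)*p/2 + 1/2)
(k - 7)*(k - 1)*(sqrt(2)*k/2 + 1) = sqrt(2)*k^3/2 - 4*sqrt(2)*k^2 + k^2 - 8*k + 7*sqrt(2)*k/2 + 7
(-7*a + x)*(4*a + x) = -28*a^2 - 3*a*x + x^2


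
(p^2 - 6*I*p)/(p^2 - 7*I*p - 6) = p/(p - I)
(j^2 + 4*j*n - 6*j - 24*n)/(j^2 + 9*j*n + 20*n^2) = (j - 6)/(j + 5*n)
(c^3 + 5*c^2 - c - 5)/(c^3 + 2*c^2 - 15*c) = (c^2 - 1)/(c*(c - 3))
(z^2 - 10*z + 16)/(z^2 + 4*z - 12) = (z - 8)/(z + 6)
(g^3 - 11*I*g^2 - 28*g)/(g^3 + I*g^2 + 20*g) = (g - 7*I)/(g + 5*I)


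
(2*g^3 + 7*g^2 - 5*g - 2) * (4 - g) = -2*g^4 + g^3 + 33*g^2 - 18*g - 8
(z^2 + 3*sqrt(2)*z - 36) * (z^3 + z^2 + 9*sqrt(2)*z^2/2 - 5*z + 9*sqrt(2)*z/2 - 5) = z^5 + z^4 + 15*sqrt(2)*z^4/2 - 14*z^3 + 15*sqrt(2)*z^3/2 - 177*sqrt(2)*z^2 - 14*z^2 - 177*sqrt(2)*z + 180*z + 180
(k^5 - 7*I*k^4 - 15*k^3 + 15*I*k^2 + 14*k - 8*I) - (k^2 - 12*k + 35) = k^5 - 7*I*k^4 - 15*k^3 - k^2 + 15*I*k^2 + 26*k - 35 - 8*I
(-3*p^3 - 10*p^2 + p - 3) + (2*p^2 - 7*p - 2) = -3*p^3 - 8*p^2 - 6*p - 5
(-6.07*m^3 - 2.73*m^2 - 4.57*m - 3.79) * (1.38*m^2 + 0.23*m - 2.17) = -8.3766*m^5 - 5.1635*m^4 + 6.2374*m^3 - 0.3572*m^2 + 9.0452*m + 8.2243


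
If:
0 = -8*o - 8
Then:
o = -1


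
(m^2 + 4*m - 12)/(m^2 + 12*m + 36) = (m - 2)/(m + 6)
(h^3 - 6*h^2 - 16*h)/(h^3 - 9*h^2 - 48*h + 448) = h*(h + 2)/(h^2 - h - 56)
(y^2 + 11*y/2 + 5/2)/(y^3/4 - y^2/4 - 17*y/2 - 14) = 2*(2*y^2 + 11*y + 5)/(y^3 - y^2 - 34*y - 56)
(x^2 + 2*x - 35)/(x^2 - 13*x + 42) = (x^2 + 2*x - 35)/(x^2 - 13*x + 42)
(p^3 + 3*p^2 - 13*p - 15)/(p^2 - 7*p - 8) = (p^2 + 2*p - 15)/(p - 8)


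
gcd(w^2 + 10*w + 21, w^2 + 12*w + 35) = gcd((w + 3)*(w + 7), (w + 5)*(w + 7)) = w + 7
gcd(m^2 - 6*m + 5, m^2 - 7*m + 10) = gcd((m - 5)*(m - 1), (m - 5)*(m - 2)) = m - 5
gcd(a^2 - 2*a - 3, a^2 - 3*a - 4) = a + 1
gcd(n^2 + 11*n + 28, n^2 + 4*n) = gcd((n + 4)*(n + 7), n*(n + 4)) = n + 4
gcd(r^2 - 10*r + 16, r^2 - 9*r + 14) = r - 2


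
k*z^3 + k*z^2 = z^2*(k*z + k)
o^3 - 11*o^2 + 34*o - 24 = (o - 6)*(o - 4)*(o - 1)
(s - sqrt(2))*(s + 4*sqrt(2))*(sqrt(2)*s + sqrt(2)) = sqrt(2)*s^3 + sqrt(2)*s^2 + 6*s^2 - 8*sqrt(2)*s + 6*s - 8*sqrt(2)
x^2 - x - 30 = (x - 6)*(x + 5)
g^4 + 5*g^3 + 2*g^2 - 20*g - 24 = (g - 2)*(g + 2)^2*(g + 3)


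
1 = 1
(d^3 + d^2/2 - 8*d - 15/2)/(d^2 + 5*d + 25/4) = 2*(d^2 - 2*d - 3)/(2*d + 5)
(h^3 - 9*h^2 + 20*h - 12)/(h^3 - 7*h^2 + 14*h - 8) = (h - 6)/(h - 4)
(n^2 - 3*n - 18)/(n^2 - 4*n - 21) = (n - 6)/(n - 7)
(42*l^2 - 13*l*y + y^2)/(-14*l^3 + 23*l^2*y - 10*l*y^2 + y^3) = (-6*l + y)/(2*l^2 - 3*l*y + y^2)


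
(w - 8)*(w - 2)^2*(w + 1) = w^4 - 11*w^3 + 24*w^2 + 4*w - 32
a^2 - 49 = (a - 7)*(a + 7)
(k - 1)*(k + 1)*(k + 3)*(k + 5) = k^4 + 8*k^3 + 14*k^2 - 8*k - 15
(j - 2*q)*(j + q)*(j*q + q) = j^3*q - j^2*q^2 + j^2*q - 2*j*q^3 - j*q^2 - 2*q^3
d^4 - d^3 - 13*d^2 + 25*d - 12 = (d - 3)*(d - 1)^2*(d + 4)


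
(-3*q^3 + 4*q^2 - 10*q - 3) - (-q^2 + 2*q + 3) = -3*q^3 + 5*q^2 - 12*q - 6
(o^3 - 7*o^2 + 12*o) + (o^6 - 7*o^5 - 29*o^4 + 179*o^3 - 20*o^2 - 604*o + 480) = o^6 - 7*o^5 - 29*o^4 + 180*o^3 - 27*o^2 - 592*o + 480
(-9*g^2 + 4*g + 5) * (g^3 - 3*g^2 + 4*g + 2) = -9*g^5 + 31*g^4 - 43*g^3 - 17*g^2 + 28*g + 10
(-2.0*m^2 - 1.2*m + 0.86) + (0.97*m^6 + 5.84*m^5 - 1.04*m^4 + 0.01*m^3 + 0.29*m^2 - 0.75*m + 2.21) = 0.97*m^6 + 5.84*m^5 - 1.04*m^4 + 0.01*m^3 - 1.71*m^2 - 1.95*m + 3.07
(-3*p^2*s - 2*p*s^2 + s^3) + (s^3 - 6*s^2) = -3*p^2*s - 2*p*s^2 + 2*s^3 - 6*s^2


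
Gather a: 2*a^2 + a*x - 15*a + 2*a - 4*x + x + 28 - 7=2*a^2 + a*(x - 13) - 3*x + 21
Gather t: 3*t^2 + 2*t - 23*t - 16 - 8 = 3*t^2 - 21*t - 24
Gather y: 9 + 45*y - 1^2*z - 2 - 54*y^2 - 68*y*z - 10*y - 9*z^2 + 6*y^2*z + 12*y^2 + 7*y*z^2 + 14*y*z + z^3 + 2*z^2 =y^2*(6*z - 42) + y*(7*z^2 - 54*z + 35) + z^3 - 7*z^2 - z + 7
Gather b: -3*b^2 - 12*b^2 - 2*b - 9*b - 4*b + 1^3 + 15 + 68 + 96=-15*b^2 - 15*b + 180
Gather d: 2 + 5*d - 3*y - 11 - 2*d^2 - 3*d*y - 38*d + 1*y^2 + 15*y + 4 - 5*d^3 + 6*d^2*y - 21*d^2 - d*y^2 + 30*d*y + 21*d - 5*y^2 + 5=-5*d^3 + d^2*(6*y - 23) + d*(-y^2 + 27*y - 12) - 4*y^2 + 12*y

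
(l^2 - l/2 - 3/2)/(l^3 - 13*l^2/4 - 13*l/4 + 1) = 2*(2*l - 3)/(4*l^2 - 17*l + 4)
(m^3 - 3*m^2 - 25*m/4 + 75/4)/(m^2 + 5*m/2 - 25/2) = (2*m^2 - m - 15)/(2*(m + 5))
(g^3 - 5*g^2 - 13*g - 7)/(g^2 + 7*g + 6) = (g^2 - 6*g - 7)/(g + 6)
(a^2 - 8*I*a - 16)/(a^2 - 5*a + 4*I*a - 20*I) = (a^2 - 8*I*a - 16)/(a^2 + a*(-5 + 4*I) - 20*I)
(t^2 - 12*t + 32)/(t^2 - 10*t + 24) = (t - 8)/(t - 6)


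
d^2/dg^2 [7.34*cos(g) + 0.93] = -7.34*cos(g)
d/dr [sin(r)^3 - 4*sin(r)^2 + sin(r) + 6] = (3*sin(r)^2 - 8*sin(r) + 1)*cos(r)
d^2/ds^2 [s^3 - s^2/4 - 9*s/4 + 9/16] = 6*s - 1/2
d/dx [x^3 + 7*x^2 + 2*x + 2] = 3*x^2 + 14*x + 2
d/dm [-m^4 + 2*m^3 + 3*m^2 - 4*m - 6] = -4*m^3 + 6*m^2 + 6*m - 4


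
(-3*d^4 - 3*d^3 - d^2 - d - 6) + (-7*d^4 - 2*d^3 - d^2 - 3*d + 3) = -10*d^4 - 5*d^3 - 2*d^2 - 4*d - 3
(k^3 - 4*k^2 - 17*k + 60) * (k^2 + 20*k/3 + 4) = k^5 + 8*k^4/3 - 119*k^3/3 - 208*k^2/3 + 332*k + 240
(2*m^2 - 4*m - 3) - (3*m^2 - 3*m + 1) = -m^2 - m - 4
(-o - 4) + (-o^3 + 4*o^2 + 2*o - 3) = -o^3 + 4*o^2 + o - 7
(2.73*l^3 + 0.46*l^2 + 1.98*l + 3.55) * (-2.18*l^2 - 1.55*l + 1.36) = -5.9514*l^5 - 5.2343*l^4 - 1.3166*l^3 - 10.1824*l^2 - 2.8097*l + 4.828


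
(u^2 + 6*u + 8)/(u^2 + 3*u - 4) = (u + 2)/(u - 1)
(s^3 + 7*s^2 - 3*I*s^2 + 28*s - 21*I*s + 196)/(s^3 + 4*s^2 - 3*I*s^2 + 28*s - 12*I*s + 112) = (s + 7)/(s + 4)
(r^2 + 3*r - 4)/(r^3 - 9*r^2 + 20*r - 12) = (r + 4)/(r^2 - 8*r + 12)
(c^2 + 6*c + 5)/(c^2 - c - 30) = (c + 1)/(c - 6)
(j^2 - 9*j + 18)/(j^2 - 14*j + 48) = (j - 3)/(j - 8)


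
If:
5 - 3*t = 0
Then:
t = 5/3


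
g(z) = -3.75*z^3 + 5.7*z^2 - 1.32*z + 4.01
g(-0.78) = 10.29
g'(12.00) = -1484.52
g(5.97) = -598.63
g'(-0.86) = -19.44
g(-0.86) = 11.75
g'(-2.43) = -95.45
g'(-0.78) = -17.06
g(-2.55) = 106.62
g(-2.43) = 94.68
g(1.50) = 2.20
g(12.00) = -5671.03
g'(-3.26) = -158.04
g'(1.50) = -9.53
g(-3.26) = 198.81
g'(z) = -11.25*z^2 + 11.4*z - 1.32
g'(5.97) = -334.22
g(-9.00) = 3211.34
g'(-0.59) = -11.96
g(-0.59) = 7.54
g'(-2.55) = -103.54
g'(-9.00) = -1015.17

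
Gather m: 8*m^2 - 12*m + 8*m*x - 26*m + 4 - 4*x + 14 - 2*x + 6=8*m^2 + m*(8*x - 38) - 6*x + 24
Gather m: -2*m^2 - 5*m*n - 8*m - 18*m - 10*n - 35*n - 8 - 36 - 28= -2*m^2 + m*(-5*n - 26) - 45*n - 72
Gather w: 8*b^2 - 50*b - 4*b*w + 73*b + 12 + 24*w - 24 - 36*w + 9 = 8*b^2 + 23*b + w*(-4*b - 12) - 3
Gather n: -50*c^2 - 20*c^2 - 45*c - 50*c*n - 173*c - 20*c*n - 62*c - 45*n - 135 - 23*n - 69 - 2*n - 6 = -70*c^2 - 280*c + n*(-70*c - 70) - 210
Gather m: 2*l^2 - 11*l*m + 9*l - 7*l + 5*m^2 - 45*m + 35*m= 2*l^2 + 2*l + 5*m^2 + m*(-11*l - 10)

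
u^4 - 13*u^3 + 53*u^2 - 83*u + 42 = (u - 7)*(u - 3)*(u - 2)*(u - 1)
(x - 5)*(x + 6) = x^2 + x - 30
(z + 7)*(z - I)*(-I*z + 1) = -I*z^3 - 7*I*z^2 - I*z - 7*I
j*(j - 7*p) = j^2 - 7*j*p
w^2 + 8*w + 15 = (w + 3)*(w + 5)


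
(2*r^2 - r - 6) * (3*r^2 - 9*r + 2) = 6*r^4 - 21*r^3 - 5*r^2 + 52*r - 12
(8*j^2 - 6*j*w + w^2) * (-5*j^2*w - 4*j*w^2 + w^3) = -40*j^4*w - 2*j^3*w^2 + 27*j^2*w^3 - 10*j*w^4 + w^5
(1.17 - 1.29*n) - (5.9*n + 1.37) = -7.19*n - 0.2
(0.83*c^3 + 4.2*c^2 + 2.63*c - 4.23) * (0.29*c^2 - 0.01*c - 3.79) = 0.2407*c^5 + 1.2097*c^4 - 2.425*c^3 - 17.171*c^2 - 9.9254*c + 16.0317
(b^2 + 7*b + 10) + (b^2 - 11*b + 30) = 2*b^2 - 4*b + 40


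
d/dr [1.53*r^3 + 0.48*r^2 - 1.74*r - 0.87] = 4.59*r^2 + 0.96*r - 1.74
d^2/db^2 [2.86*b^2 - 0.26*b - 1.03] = 5.72000000000000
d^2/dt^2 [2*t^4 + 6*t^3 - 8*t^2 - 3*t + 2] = 24*t^2 + 36*t - 16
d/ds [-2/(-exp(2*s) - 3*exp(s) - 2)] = (-4*exp(s) - 6)*exp(s)/(exp(2*s) + 3*exp(s) + 2)^2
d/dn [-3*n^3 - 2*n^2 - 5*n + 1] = -9*n^2 - 4*n - 5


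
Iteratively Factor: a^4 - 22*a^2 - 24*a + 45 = (a - 1)*(a^3 + a^2 - 21*a - 45) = (a - 1)*(a + 3)*(a^2 - 2*a - 15) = (a - 5)*(a - 1)*(a + 3)*(a + 3)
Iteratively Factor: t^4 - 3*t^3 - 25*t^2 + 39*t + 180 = (t - 4)*(t^3 + t^2 - 21*t - 45) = (t - 4)*(t + 3)*(t^2 - 2*t - 15) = (t - 5)*(t - 4)*(t + 3)*(t + 3)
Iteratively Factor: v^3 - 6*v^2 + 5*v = (v - 1)*(v^2 - 5*v) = v*(v - 1)*(v - 5)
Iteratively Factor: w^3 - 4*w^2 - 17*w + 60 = (w + 4)*(w^2 - 8*w + 15) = (w - 3)*(w + 4)*(w - 5)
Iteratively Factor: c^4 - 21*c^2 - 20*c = (c + 4)*(c^3 - 4*c^2 - 5*c) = c*(c + 4)*(c^2 - 4*c - 5) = c*(c + 1)*(c + 4)*(c - 5)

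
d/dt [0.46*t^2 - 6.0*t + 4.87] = 0.92*t - 6.0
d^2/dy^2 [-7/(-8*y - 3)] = 896/(8*y + 3)^3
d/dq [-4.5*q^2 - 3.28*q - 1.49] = -9.0*q - 3.28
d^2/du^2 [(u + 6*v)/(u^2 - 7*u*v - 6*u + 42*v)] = 2*((u + 6*v)*(-2*u + 7*v + 6)^2 + (-3*u + v + 6)*(u^2 - 7*u*v - 6*u + 42*v))/(u^2 - 7*u*v - 6*u + 42*v)^3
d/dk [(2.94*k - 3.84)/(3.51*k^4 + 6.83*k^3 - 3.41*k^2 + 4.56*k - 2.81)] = (-30.9582*k^4 + 13.7532*k^3 + 88.707*k^2 - 26.1888*k + 9.249)/(12.3201*k^8 + 47.9466*k^7 + 22.7107*k^6 - 14.5694*k^5 + 54.1915*k^4 - 69.4838*k^3 + 39.9578*k^2 - 25.6272*k + 7.8961)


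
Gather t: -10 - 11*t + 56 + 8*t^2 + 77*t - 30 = 8*t^2 + 66*t + 16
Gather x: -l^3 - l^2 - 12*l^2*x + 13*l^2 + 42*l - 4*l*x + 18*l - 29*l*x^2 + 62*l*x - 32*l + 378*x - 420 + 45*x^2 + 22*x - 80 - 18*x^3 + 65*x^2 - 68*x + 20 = -l^3 + 12*l^2 + 28*l - 18*x^3 + x^2*(110 - 29*l) + x*(-12*l^2 + 58*l + 332) - 480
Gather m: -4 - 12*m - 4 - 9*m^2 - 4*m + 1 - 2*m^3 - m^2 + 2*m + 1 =-2*m^3 - 10*m^2 - 14*m - 6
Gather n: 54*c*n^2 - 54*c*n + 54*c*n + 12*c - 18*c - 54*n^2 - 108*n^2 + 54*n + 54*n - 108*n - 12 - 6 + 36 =-6*c + n^2*(54*c - 162) + 18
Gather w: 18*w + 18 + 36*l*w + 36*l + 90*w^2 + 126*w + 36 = 36*l + 90*w^2 + w*(36*l + 144) + 54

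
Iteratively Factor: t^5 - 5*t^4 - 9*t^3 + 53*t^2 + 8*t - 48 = (t + 1)*(t^4 - 6*t^3 - 3*t^2 + 56*t - 48) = (t - 1)*(t + 1)*(t^3 - 5*t^2 - 8*t + 48) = (t - 4)*(t - 1)*(t + 1)*(t^2 - t - 12) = (t - 4)*(t - 1)*(t + 1)*(t + 3)*(t - 4)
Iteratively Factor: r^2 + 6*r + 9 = (r + 3)*(r + 3)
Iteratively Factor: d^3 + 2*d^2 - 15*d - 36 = (d + 3)*(d^2 - d - 12) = (d - 4)*(d + 3)*(d + 3)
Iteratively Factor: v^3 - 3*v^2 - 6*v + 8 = (v - 4)*(v^2 + v - 2) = (v - 4)*(v + 2)*(v - 1)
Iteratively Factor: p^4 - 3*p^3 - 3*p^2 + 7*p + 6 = (p + 1)*(p^3 - 4*p^2 + p + 6) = (p - 2)*(p + 1)*(p^2 - 2*p - 3) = (p - 2)*(p + 1)^2*(p - 3)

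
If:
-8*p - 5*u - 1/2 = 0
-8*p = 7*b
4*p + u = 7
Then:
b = -71/21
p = 71/24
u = -29/6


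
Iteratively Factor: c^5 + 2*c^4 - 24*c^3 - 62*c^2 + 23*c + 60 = (c - 5)*(c^4 + 7*c^3 + 11*c^2 - 7*c - 12) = (c - 5)*(c + 3)*(c^3 + 4*c^2 - c - 4) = (c - 5)*(c + 1)*(c + 3)*(c^2 + 3*c - 4) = (c - 5)*(c + 1)*(c + 3)*(c + 4)*(c - 1)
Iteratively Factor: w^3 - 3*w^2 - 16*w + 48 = (w - 3)*(w^2 - 16) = (w - 3)*(w + 4)*(w - 4)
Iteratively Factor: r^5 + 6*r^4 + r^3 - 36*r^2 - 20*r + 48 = (r + 2)*(r^4 + 4*r^3 - 7*r^2 - 22*r + 24) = (r - 2)*(r + 2)*(r^3 + 6*r^2 + 5*r - 12) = (r - 2)*(r + 2)*(r + 4)*(r^2 + 2*r - 3) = (r - 2)*(r + 2)*(r + 3)*(r + 4)*(r - 1)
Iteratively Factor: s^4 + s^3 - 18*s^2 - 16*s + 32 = (s + 4)*(s^3 - 3*s^2 - 6*s + 8) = (s - 1)*(s + 4)*(s^2 - 2*s - 8) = (s - 4)*(s - 1)*(s + 4)*(s + 2)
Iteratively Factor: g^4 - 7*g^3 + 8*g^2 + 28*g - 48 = (g - 4)*(g^3 - 3*g^2 - 4*g + 12) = (g - 4)*(g - 2)*(g^2 - g - 6) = (g - 4)*(g - 2)*(g + 2)*(g - 3)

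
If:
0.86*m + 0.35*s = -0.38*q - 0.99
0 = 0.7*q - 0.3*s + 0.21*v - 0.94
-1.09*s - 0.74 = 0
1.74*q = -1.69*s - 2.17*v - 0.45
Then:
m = -1.43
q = 1.26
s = -0.68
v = -0.69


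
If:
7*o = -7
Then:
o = -1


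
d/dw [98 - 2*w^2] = -4*w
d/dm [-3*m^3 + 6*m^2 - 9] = 3*m*(4 - 3*m)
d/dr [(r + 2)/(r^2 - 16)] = (r^2 - 2*r*(r + 2) - 16)/(r^2 - 16)^2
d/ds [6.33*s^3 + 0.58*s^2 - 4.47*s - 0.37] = 18.99*s^2 + 1.16*s - 4.47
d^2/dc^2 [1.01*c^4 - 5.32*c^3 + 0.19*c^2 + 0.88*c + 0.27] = 12.12*c^2 - 31.92*c + 0.38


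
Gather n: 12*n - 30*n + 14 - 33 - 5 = -18*n - 24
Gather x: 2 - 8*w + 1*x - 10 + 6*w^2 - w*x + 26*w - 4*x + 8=6*w^2 + 18*w + x*(-w - 3)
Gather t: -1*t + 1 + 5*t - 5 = 4*t - 4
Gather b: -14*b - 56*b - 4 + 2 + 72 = 70 - 70*b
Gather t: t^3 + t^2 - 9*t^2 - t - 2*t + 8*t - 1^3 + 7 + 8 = t^3 - 8*t^2 + 5*t + 14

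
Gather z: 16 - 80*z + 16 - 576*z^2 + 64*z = -576*z^2 - 16*z + 32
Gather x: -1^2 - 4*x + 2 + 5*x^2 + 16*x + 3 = 5*x^2 + 12*x + 4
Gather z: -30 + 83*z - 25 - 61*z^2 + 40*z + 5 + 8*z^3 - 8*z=8*z^3 - 61*z^2 + 115*z - 50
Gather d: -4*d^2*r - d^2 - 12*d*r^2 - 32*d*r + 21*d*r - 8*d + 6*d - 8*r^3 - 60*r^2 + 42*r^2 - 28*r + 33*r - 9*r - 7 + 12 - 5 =d^2*(-4*r - 1) + d*(-12*r^2 - 11*r - 2) - 8*r^3 - 18*r^2 - 4*r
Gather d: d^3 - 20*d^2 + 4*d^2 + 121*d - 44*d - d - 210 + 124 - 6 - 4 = d^3 - 16*d^2 + 76*d - 96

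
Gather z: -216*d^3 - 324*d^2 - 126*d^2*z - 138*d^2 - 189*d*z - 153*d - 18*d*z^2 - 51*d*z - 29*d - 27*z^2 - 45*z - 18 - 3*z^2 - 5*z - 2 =-216*d^3 - 462*d^2 - 182*d + z^2*(-18*d - 30) + z*(-126*d^2 - 240*d - 50) - 20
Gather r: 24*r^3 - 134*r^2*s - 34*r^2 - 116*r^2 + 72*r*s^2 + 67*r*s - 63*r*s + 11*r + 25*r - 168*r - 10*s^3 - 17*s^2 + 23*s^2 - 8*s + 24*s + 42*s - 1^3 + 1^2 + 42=24*r^3 + r^2*(-134*s - 150) + r*(72*s^2 + 4*s - 132) - 10*s^3 + 6*s^2 + 58*s + 42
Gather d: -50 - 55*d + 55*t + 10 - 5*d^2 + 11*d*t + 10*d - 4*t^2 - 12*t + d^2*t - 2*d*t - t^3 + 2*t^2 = d^2*(t - 5) + d*(9*t - 45) - t^3 - 2*t^2 + 43*t - 40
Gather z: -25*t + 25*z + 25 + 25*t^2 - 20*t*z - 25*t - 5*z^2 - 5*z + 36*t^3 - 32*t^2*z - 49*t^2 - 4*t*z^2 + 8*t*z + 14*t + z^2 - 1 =36*t^3 - 24*t^2 - 36*t + z^2*(-4*t - 4) + z*(-32*t^2 - 12*t + 20) + 24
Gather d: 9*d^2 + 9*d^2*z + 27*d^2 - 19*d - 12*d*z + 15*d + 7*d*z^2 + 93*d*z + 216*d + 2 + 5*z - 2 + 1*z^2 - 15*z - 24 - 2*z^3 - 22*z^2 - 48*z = d^2*(9*z + 36) + d*(7*z^2 + 81*z + 212) - 2*z^3 - 21*z^2 - 58*z - 24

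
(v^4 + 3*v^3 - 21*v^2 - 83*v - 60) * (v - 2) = v^5 + v^4 - 27*v^3 - 41*v^2 + 106*v + 120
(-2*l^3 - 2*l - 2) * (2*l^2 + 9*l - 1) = -4*l^5 - 18*l^4 - 2*l^3 - 22*l^2 - 16*l + 2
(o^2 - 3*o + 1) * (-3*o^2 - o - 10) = -3*o^4 + 8*o^3 - 10*o^2 + 29*o - 10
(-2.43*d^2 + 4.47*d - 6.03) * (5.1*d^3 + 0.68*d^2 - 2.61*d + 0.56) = -12.393*d^5 + 21.1446*d^4 - 21.3711*d^3 - 17.1279*d^2 + 18.2415*d - 3.3768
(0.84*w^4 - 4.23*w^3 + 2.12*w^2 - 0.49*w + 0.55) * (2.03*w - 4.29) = 1.7052*w^5 - 12.1905*w^4 + 22.4503*w^3 - 10.0895*w^2 + 3.2186*w - 2.3595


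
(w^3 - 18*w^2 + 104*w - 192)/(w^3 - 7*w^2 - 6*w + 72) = (w - 8)/(w + 3)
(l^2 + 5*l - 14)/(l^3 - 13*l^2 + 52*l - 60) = (l + 7)/(l^2 - 11*l + 30)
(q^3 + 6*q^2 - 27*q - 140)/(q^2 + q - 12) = (q^2 + 2*q - 35)/(q - 3)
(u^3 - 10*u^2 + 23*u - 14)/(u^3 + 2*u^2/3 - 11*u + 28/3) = 3*(u^2 - 9*u + 14)/(3*u^2 + 5*u - 28)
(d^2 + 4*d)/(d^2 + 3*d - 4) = d/(d - 1)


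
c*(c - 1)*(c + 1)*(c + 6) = c^4 + 6*c^3 - c^2 - 6*c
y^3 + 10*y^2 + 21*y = y*(y + 3)*(y + 7)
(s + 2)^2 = s^2 + 4*s + 4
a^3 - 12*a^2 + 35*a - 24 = (a - 8)*(a - 3)*(a - 1)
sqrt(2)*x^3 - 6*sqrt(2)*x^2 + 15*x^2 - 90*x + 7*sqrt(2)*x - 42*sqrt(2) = (x - 6)*(x + 7*sqrt(2))*(sqrt(2)*x + 1)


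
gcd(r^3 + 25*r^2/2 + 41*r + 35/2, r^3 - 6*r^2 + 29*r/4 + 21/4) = r + 1/2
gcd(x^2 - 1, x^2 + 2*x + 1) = x + 1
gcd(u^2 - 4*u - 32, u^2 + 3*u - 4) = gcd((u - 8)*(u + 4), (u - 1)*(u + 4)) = u + 4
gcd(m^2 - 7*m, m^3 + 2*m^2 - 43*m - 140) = m - 7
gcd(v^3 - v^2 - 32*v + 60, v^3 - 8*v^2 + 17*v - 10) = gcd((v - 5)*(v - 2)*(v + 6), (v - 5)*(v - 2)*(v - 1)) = v^2 - 7*v + 10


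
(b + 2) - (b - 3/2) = 7/2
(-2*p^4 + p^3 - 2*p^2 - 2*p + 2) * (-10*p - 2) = 20*p^5 - 6*p^4 + 18*p^3 + 24*p^2 - 16*p - 4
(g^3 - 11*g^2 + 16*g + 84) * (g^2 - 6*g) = g^5 - 17*g^4 + 82*g^3 - 12*g^2 - 504*g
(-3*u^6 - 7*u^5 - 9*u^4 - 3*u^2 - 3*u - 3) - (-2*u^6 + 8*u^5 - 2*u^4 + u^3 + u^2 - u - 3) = -u^6 - 15*u^5 - 7*u^4 - u^3 - 4*u^2 - 2*u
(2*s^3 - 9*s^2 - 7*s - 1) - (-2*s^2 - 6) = 2*s^3 - 7*s^2 - 7*s + 5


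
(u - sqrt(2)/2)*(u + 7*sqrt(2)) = u^2 + 13*sqrt(2)*u/2 - 7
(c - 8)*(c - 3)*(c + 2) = c^3 - 9*c^2 + 2*c + 48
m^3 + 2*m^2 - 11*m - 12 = (m - 3)*(m + 1)*(m + 4)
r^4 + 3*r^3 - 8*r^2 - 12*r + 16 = (r - 2)*(r - 1)*(r + 2)*(r + 4)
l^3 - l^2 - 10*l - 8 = (l - 4)*(l + 1)*(l + 2)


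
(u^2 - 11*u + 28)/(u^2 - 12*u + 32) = (u - 7)/(u - 8)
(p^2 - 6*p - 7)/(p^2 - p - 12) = (-p^2 + 6*p + 7)/(-p^2 + p + 12)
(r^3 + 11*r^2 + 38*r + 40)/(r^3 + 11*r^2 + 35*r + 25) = (r^2 + 6*r + 8)/(r^2 + 6*r + 5)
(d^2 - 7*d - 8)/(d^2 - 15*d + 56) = (d + 1)/(d - 7)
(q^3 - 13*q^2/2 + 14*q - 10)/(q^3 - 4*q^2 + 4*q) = (q - 5/2)/q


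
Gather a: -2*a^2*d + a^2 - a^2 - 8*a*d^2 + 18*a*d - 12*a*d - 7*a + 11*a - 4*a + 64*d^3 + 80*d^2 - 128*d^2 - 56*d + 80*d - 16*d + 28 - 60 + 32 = -2*a^2*d + a*(-8*d^2 + 6*d) + 64*d^3 - 48*d^2 + 8*d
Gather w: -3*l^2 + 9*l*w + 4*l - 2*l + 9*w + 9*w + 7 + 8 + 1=-3*l^2 + 2*l + w*(9*l + 18) + 16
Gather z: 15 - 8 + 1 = 8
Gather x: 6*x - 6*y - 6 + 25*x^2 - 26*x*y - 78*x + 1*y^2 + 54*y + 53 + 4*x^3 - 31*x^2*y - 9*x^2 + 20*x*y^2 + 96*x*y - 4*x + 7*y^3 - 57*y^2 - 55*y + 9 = 4*x^3 + x^2*(16 - 31*y) + x*(20*y^2 + 70*y - 76) + 7*y^3 - 56*y^2 - 7*y + 56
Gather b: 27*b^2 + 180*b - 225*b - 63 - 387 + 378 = 27*b^2 - 45*b - 72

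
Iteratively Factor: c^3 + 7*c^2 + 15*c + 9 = (c + 3)*(c^2 + 4*c + 3) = (c + 3)^2*(c + 1)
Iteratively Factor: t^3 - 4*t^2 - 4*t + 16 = (t - 4)*(t^2 - 4) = (t - 4)*(t + 2)*(t - 2)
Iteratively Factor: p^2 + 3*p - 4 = (p - 1)*(p + 4)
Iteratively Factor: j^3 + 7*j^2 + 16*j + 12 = (j + 3)*(j^2 + 4*j + 4) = (j + 2)*(j + 3)*(j + 2)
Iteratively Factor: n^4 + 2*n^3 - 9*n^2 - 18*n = (n - 3)*(n^3 + 5*n^2 + 6*n) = (n - 3)*(n + 2)*(n^2 + 3*n) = (n - 3)*(n + 2)*(n + 3)*(n)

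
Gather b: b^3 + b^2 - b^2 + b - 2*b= b^3 - b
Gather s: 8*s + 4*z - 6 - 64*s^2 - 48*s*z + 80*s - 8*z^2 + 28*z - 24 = -64*s^2 + s*(88 - 48*z) - 8*z^2 + 32*z - 30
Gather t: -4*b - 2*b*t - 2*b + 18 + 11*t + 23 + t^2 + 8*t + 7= -6*b + t^2 + t*(19 - 2*b) + 48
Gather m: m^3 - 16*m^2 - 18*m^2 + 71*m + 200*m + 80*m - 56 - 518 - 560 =m^3 - 34*m^2 + 351*m - 1134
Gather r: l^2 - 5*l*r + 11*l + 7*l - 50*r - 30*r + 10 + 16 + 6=l^2 + 18*l + r*(-5*l - 80) + 32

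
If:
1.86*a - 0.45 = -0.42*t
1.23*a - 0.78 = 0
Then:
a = 0.63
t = -1.74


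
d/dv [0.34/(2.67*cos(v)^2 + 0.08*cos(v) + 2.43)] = (1.8156*cos(v) + 0.0272)*sin(v)/(2.67*cos(v)^2 + 0.08*cos(v) + 2.43)^2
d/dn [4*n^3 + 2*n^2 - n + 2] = 12*n^2 + 4*n - 1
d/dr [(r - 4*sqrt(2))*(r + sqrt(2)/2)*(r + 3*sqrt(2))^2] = 4*r^3 + 15*sqrt(2)*r^2/2 - 56*r - 87*sqrt(2)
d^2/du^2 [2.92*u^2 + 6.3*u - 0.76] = 5.84000000000000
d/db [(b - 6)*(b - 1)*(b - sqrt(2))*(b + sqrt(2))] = 4*b^3 - 21*b^2 + 8*b + 14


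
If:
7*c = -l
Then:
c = -l/7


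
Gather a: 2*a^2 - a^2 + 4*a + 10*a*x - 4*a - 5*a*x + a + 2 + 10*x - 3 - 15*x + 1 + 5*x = a^2 + a*(5*x + 1)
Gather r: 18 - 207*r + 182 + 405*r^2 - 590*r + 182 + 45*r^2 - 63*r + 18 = 450*r^2 - 860*r + 400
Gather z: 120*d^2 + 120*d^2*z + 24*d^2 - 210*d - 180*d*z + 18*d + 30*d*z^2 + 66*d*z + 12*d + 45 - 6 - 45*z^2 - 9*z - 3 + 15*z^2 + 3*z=144*d^2 - 180*d + z^2*(30*d - 30) + z*(120*d^2 - 114*d - 6) + 36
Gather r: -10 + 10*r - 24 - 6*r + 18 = 4*r - 16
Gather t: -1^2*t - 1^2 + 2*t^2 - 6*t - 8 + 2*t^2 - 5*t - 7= 4*t^2 - 12*t - 16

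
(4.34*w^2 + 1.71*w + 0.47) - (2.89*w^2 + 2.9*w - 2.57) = 1.45*w^2 - 1.19*w + 3.04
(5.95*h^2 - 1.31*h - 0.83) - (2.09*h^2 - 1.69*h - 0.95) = 3.86*h^2 + 0.38*h + 0.12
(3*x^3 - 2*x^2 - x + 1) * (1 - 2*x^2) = -6*x^5 + 4*x^4 + 5*x^3 - 4*x^2 - x + 1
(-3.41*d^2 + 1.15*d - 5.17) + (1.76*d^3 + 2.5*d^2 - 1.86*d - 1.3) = 1.76*d^3 - 0.91*d^2 - 0.71*d - 6.47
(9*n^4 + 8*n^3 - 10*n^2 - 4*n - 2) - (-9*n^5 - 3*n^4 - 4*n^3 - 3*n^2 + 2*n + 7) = 9*n^5 + 12*n^4 + 12*n^3 - 7*n^2 - 6*n - 9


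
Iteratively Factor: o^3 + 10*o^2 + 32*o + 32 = (o + 4)*(o^2 + 6*o + 8) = (o + 2)*(o + 4)*(o + 4)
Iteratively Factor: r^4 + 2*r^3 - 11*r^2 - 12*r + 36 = (r + 3)*(r^3 - r^2 - 8*r + 12) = (r + 3)^2*(r^2 - 4*r + 4) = (r - 2)*(r + 3)^2*(r - 2)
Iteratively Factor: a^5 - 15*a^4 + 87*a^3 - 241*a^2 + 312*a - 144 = (a - 4)*(a^4 - 11*a^3 + 43*a^2 - 69*a + 36) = (a - 4)^2*(a^3 - 7*a^2 + 15*a - 9) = (a - 4)^2*(a - 3)*(a^2 - 4*a + 3) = (a - 4)^2*(a - 3)*(a - 1)*(a - 3)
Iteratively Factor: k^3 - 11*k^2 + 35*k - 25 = (k - 5)*(k^2 - 6*k + 5) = (k - 5)^2*(k - 1)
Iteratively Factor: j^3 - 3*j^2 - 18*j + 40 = (j + 4)*(j^2 - 7*j + 10) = (j - 2)*(j + 4)*(j - 5)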